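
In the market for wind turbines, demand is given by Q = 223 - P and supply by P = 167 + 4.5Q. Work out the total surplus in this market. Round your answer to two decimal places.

285.09

Rewriting demand in inverse form: P = 223 - Q.
Equilibrium: 223 - Q = 167 + 4.5Q, so Q* = 10.1818 and P* = 212.8182.
CS = (1/2)(10.1818)(10.1818) = 51.8347 and PS = (1/2)(10.1818)(45.8182) = 233.2562, so total surplus = 285.0909.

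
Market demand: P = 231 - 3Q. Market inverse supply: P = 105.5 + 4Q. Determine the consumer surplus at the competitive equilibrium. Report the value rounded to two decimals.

482.15

Set 231 - 3Q = 105.5 + 4Q, which gives 125.5 = 7Q, so Q* = 17.9286 and P* = 231 - 3(17.9286) = 177.2143.
CS is the area between the demand curve and P* from 0 to Q*: (1/2)(17.9286)(53.7857) = 482.1505.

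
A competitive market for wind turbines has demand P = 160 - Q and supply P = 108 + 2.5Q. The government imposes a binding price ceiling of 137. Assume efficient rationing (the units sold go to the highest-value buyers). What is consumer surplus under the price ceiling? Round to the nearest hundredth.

Free-market equilibrium: 160 - Q = 108 + 2.5Q gives Q* = 14.8571, P* = 145.1429.
At the ceiling price 137, quantity supplied is (137 - 108)/2.5 = 11.6; supply is the short side, so Q = 11.6 trades at P = 137.
The demand price at Q = 11.6 is 148.4. CS is the trapezoid between demand and 137 over [0, 11.6]: (1/2)[(160 - 137) + (148.4 - 137)](11.6) = 199.52.

199.52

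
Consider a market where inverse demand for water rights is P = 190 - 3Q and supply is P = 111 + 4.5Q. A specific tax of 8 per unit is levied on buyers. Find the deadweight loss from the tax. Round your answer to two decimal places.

Pre-tax equilibrium: 190 - 3Q = 111 + 4.5Q gives Q* = 10.5333, P* = 158.4.
A tax on buyers shifts demand down by 8: (190 - 8) - 3Q = 111 + 4.5Q, so Q_t = 9.4667. Buyers pay P_b = 161.6; sellers receive P_s = P_b - 8 = 153.6.
Deadweight loss is the triangle between the curves from Q_t to Q*: (1/2)(10.5333 - 9.4667)(8) = 4.2667.

4.27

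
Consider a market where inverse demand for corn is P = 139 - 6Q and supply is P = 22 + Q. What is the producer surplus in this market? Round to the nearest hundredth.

Set 139 - 6Q = 22 + Q, which gives 117 = 7Q, so Q* = 16.7143 and P* = 139 - 6(16.7143) = 38.7143.
The supply curve's price intercept is 22, so PS = (1/2)(Q*)(P* - 22) = (1/2)(16.7143)(16.7143) = 139.6837.

139.68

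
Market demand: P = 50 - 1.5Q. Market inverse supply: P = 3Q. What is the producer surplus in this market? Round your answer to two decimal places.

Set 50 - 1.5Q = 3Q, which gives 50 = 4.5Q, so Q* = 11.1111 and P* = 50 - 1.5(11.1111) = 33.3333.
Producer surplus is the triangle above supply below P*: (1/2)(11.1111)(33.3333 - 0) = (1/2)(11.1111)(33.3333) = 185.1852.

185.19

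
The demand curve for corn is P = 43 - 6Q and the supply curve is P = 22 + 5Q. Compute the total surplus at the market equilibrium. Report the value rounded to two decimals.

20.05

Equilibrium: 43 - 6Q = 22 + 5Q, so Q* = 1.9091 and P* = 31.5455.
CS = (1/2)(1.9091)(11.4545) = 10.9339 and PS = (1/2)(1.9091)(9.5455) = 9.1116, so total surplus = 20.0455.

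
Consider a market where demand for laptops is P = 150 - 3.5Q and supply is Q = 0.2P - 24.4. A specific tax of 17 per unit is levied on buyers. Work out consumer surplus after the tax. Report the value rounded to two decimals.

Rewriting supply in inverse form: P = 122 + 5Q.
Pre-tax equilibrium: 150 - 3.5Q = 122 + 5Q gives Q* = 3.2941, P* = 138.4706.
A tax on buyers shifts demand down by 17: (150 - 17) - 3.5Q = 122 + 5Q, so Q_t = 1.2941. Buyers pay P_b = 145.4706; sellers receive P_s = P_b - 17 = 128.4706.
CS = (1/2)(Q_t)(150 - P_b) = (1/2)(1.2941)(4.5294) = 2.9308.

2.93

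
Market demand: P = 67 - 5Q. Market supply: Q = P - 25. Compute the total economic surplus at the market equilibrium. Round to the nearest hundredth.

147.00

Rewriting supply in inverse form: P = 25 + Q.
Equilibrium: 67 - 5Q = 25 + Q, so Q* = 7 and P* = 32.
CS = (1/2)(7)(35) = 122.5 and PS = (1/2)(7)(7) = 24.5, so total surplus = 147.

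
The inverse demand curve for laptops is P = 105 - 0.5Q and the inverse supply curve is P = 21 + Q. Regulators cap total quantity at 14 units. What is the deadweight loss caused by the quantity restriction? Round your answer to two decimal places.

1323.00

Unrestricted equilibrium: Q* = (105 - 21)/(0.5 + 1) = 56.
At Q = 14 the demand price is 105 - 0.5(14) = 98 and the supply price is 21 + (14) = 35.
DWL = (1/2)(gap between curves at 14) x (Q* - 14) = (1/2)(63)(42) = 1323.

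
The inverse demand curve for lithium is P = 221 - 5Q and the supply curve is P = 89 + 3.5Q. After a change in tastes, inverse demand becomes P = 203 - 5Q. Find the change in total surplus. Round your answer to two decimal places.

-260.47

Initial equilibrium: Q_0 = 15.5294, P_0 = 143.3529; CS_0 = (1/2)(15.5294)(77.6471) = 602.9066, PS_0 = (1/2)(15.5294)(54.3529) = 422.0346.
New equilibrium: 203 - 5Q = 89 + 3.5Q gives Q_1 = 13.4118, P_1 = 135.9412; CS_1 = 449.6886, PS_1 = 314.782.
Change in total surplus = (449.6886 + 314.782) - (602.9066 + 422.0346) = -260.4706.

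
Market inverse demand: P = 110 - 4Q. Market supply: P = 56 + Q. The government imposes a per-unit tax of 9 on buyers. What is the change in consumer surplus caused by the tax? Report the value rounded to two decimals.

Pre-tax equilibrium: 110 - 4Q = 56 + Q gives Q* = 10.8, P* = 66.8.
A tax on buyers shifts demand down by 9: (110 - 9) - 4Q = 56 + Q, so Q_t = 9. Buyers pay P_b = 74; sellers receive P_s = P_b - 9 = 65.
Consumers lose the trapezoid between P* and P_b out to Q_t plus the triangle from Q_t to Q*: change in CS = 162 - 233.28 = -71.28.

-71.28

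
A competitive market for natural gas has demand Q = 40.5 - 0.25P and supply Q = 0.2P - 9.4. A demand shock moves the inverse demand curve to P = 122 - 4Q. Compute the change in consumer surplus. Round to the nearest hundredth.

Rewriting demand in inverse form: P = 162 - 4Q.
Rewriting supply in inverse form: P = 47 + 5Q.
Initial equilibrium: Q_0 = 12.7778, P_0 = 110.8889; CS_0 = (1/2)(12.7778)(51.1111) = 326.5432, PS_0 = (1/2)(12.7778)(63.8889) = 408.179.
New equilibrium: 122 - 4Q = 47 + 5Q gives Q_1 = 8.3333, P_1 = 88.6667; CS_1 = 138.8889, PS_1 = 173.6111.
Change in consumer surplus = 138.8889 - 326.5432 = -187.6543.

-187.65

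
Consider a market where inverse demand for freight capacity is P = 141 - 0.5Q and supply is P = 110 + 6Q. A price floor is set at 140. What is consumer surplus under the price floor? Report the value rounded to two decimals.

Free-market equilibrium: 141 - 0.5Q = 110 + 6Q gives Q* = 4.7692, P* = 138.6154.
At the floor price 140, quantity demanded is (141 - 140)/0.5 = 2; demand is the short side, so Q = 2 trades at P = 140.
CS is the triangle under demand above 140: (1/2)(2)(141 - 140) = 1.

1.00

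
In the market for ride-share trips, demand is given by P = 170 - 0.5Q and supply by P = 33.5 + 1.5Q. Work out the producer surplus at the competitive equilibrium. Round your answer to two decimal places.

3493.55

Setting demand equal to supply, 136.5 = 2Q, so Q* = 68.25 and P* = 135.875.
Producer surplus is the triangle above supply below P*: (1/2)(68.25)(135.875 - 33.5) = (1/2)(68.25)(102.375) = 3493.5469.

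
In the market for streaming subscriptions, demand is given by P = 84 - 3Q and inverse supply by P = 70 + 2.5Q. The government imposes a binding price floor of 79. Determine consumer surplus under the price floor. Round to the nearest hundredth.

Without the control, 84 - 3Q = 70 + 2.5Q so Q* = 2.5455 and P* = 76.3636.
At the floor price 79, quantity demanded is (84 - 79)/3 = 1.6667; demand is the short side, so Q = 1.6667 trades at P = 79.
CS is the triangle under demand above 79: (1/2)(1.6667)(84 - 79) = 4.1667.

4.17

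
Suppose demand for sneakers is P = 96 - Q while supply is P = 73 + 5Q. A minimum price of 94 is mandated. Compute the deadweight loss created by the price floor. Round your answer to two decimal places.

Free-market equilibrium: 96 - Q = 73 + 5Q gives Q* = 3.8333, P* = 92.1667.
At P = 94, buyers demand (96 - 94)/1 = 2 while sellers would supply more, so the quantity traded is 2 at price 94.
At Q = 2 the demand price is 94 and the supply price is 83. Deadweight loss is the triangle between the curves from 2 to 3.8333: (1/2)(94 - 83)(3.8333 - 2) = 10.0833.

10.08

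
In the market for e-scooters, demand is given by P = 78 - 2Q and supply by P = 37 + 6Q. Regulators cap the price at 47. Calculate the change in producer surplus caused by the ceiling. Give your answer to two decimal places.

Free-market equilibrium: 78 - 2Q = 37 + 6Q gives Q* = 5.125, P* = 67.75.
At P = 47, sellers supply (47 - 37)/6 = 1.6667 while buyers want more, so the quantity traded is 1.6667 at price 47.
PS goes from (1/2)(5.125)(30.75) = 78.7969 to 8.3333 (computed as (47 - 37)(1.6667) - (1/2)(6)(1.6667)^2), a change of -70.4635.

-70.46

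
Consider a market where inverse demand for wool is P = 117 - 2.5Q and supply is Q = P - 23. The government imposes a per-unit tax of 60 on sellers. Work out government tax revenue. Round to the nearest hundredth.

582.86

Rewriting supply in inverse form: P = 23 + Q.
Pre-tax equilibrium: 117 - 2.5Q = 23 + Q gives Q* = 26.8571, P* = 49.8571.
With the tax, sellers need 60 more per unit: 117 - 2.5Q = 23 + Q + 60, so Q_t = 9.7143. Buyers pay P_b = 92.7143; sellers receive P_s = P_b - 60 = 32.7143.
Revenue is the tax times quantity traded: 60 x 9.7143 = 582.8571.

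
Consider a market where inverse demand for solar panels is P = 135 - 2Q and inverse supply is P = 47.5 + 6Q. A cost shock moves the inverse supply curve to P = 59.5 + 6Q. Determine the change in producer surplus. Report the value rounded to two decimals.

Initial equilibrium: Q_0 = 10.9375, P_0 = 113.125; CS_0 = (1/2)(10.9375)(21.875) = 119.6289, PS_0 = (1/2)(10.9375)(65.625) = 358.8867.
New equilibrium: 135 - 2Q = 59.5 + 6Q gives Q_1 = 9.4375, P_1 = 116.125; CS_1 = 89.0664, PS_1 = 267.1992.
Change in producer surplus = 267.1992 - 358.8867 = -91.6875.

-91.69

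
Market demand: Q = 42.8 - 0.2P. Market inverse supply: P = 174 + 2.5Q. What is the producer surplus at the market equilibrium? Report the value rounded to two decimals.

35.56

Rewriting demand in inverse form: P = 214 - 5Q.
Equilibrium: 214 - 5Q = 174 + 2.5Q, so Q* = 5.3333 and P* = 187.3333.
The supply curve's price intercept is 174, so PS = (1/2)(Q*)(P* - 174) = (1/2)(5.3333)(13.3333) = 35.5556.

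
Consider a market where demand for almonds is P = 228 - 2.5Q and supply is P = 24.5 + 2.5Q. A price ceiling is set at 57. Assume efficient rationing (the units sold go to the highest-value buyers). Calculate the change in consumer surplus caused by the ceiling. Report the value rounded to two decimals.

Without the control, 228 - 2.5Q = 24.5 + 2.5Q so Q* = 40.7 and P* = 126.25.
At P = 57, sellers supply (57 - 24.5)/2.5 = 13 while buyers want more, so the quantity traded is 13 at price 57.
CS goes from (1/2)(40.7)(101.75) = 2070.6125 to 2011.75 (computed as (228 - 57)(13) - (1/2)(2.5)(13)^2), a change of -58.8625.

-58.86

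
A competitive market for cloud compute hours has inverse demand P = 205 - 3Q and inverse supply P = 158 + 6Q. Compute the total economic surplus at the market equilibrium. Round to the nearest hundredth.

122.72

Setting demand equal to supply, 47 = 9Q, so Q* = 5.2222 and P* = 189.3333.
Total surplus is the full triangle between the curves from 0 to Q*: (1/2)(5.2222)(205 - 158) = 122.7222.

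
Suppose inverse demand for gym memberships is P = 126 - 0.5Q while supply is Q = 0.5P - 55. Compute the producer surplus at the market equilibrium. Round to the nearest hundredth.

40.96

Rewriting supply in inverse form: P = 110 + 2Q.
Setting demand equal to supply, 16 = 2.5Q, so Q* = 6.4 and P* = 122.8.
Producer surplus is the triangle above supply below P*: (1/2)(6.4)(122.8 - 110) = (1/2)(6.4)(12.8) = 40.96.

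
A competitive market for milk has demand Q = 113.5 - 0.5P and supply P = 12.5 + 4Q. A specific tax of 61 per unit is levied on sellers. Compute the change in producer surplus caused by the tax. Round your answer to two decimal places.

Rewriting demand in inverse form: P = 227 - 2Q.
Pre-tax equilibrium: 227 - 2Q = 12.5 + 4Q gives Q* = 35.75, P* = 155.5.
A tax on sellers shifts supply up by 61: 227 - 2Q = 12.5 + 4Q + 61, so Q_t = 25.5833. Buyers pay P_b = 175.8333; sellers receive P_s = P_b - 61 = 114.8333.
Producers lose the trapezoid between P_s and P* out to Q_t plus the triangle from Q_t to Q*: change in PS = 1309.0139 - 2556.125 = -1247.1111.

-1247.11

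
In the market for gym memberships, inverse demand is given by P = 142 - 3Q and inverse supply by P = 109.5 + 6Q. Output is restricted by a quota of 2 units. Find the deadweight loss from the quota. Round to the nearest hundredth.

11.68

Without the quota, 142 - 3Q = 109.5 + 6Q gives Q* = 3.6111.
At Q = 2 the demand price is 142 - 3(2) = 136 and the supply price is 109.5 + 6(2) = 121.5.
Deadweight loss is the triangle between the curves from 2 to 3.6111: (1/2)(136 - 121.5)(3.6111 - 2) = 11.6806.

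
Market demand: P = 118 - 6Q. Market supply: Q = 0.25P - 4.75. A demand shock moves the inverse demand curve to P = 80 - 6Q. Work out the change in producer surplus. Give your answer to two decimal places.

Rewriting supply in inverse form: P = 19 + 4Q.
Initial equilibrium: Q_0 = 9.9, P_0 = 58.6; CS_0 = (1/2)(9.9)(59.4) = 294.03, PS_0 = (1/2)(9.9)(39.6) = 196.02.
New equilibrium: 80 - 6Q = 19 + 4Q gives Q_1 = 6.1, P_1 = 43.4; CS_1 = 111.63, PS_1 = 74.42.
Change in producer surplus = 74.42 - 196.02 = -121.6.

-121.60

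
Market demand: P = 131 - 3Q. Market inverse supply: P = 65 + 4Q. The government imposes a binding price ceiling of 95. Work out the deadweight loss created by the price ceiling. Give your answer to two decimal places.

13.02

Free-market equilibrium: 131 - 3Q = 65 + 4Q gives Q* = 9.4286, P* = 102.7143.
At the ceiling price 95, quantity supplied is (95 - 65)/4 = 7.5; supply is the short side, so Q = 7.5 trades at P = 95.
At Q = 7.5 the demand price is 108.5 and the supply price is 95. Deadweight loss is the triangle between the curves from 7.5 to 9.4286: (1/2)(108.5 - 95)(9.4286 - 7.5) = 13.0179.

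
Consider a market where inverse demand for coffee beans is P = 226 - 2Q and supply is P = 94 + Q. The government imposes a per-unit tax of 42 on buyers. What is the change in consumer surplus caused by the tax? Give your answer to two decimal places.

-1036.00

Pre-tax equilibrium: 226 - 2Q = 94 + Q gives Q* = 44, P* = 138.
With the tax, buyers' net willingness to pay falls by 42: (226 - 42) - 2Q = 94 + Q, so Q_t = 30. Buyers pay P_b = 166; sellers receive P_s = P_b - 42 = 124.
Consumers lose the trapezoid between P* and P_b out to Q_t plus the triangle from Q_t to Q*: change in CS = 900 - 1936 = -1036.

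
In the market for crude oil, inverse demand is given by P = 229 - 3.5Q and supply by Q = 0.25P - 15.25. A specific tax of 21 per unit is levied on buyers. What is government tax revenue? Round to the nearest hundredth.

411.60

Rewriting supply in inverse form: P = 61 + 4Q.
Without the tax, 229 - 3.5Q = 61 + 4Q so Q* = 22.4 and P* = 150.6.
With the tax, buyers' net willingness to pay falls by 21: (229 - 21) - 3.5Q = 61 + 4Q, so Q_t = 19.6. Buyers pay P_b = 160.4; sellers receive P_s = P_b - 21 = 139.4.
Revenue is the tax times quantity traded: 21 x 19.6 = 411.6.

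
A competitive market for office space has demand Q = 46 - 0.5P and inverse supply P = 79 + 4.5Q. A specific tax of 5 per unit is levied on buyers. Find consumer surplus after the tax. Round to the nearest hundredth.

Rewriting demand in inverse form: P = 92 - 2Q.
Without the tax, 92 - 2Q = 79 + 4.5Q so Q* = 2 and P* = 88.
With the tax, buyers' net willingness to pay falls by 5: (92 - 5) - 2Q = 79 + 4.5Q, so Q_t = 1.2308. Buyers pay P_b = 89.5385; sellers receive P_s = P_b - 5 = 84.5385.
CS = (1/2)(Q_t)(92 - P_b) = (1/2)(1.2308)(2.4615) = 1.5148.

1.51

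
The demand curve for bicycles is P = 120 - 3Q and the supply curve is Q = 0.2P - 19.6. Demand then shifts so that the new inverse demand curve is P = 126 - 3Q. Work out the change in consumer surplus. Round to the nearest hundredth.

Rewriting supply in inverse form: P = 98 + 5Q.
Initial equilibrium: Q_0 = 2.75, P_0 = 111.75; CS_0 = (1/2)(2.75)(8.25) = 11.3438, PS_0 = (1/2)(2.75)(13.75) = 18.9062.
New equilibrium: 126 - 3Q = 98 + 5Q gives Q_1 = 3.5, P_1 = 115.5; CS_1 = 18.375, PS_1 = 30.625.
Change in consumer surplus = 18.375 - 11.3438 = 7.0312.

7.03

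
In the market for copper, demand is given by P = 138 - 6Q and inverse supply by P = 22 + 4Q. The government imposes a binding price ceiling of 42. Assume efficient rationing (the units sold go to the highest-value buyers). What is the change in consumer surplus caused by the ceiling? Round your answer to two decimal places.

1.32

Without the control, 138 - 6Q = 22 + 4Q so Q* = 11.6 and P* = 68.4.
At P = 42, sellers supply (42 - 22)/4 = 5 while buyers want more, so the quantity traded is 5 at price 42.
CS goes from (1/2)(11.6)(69.6) = 403.68 to 405 (computed as (138 - 42)(5) - (1/2)(6)(5)^2), a change of 1.32.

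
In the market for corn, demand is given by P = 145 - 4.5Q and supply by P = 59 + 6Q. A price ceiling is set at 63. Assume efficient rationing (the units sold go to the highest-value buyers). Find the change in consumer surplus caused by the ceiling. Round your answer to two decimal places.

-97.27

Without the control, 145 - 4.5Q = 59 + 6Q so Q* = 8.1905 and P* = 108.1429.
At P = 63, sellers supply (63 - 59)/6 = 0.6667 while buyers want more, so the quantity traded is 0.6667 at price 63.
CS goes from (1/2)(8.1905)(36.8571) = 150.9388 to 53.6667 (computed as (145 - 63)(0.6667) - (1/2)(4.5)(0.6667)^2), a change of -97.2721.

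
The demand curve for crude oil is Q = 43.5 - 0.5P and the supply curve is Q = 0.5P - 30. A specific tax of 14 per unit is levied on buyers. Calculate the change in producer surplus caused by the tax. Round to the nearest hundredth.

Rewriting demand in inverse form: P = 87 - 2Q.
Rewriting supply in inverse form: P = 60 + 2Q.
Pre-tax equilibrium: 87 - 2Q = 60 + 2Q gives Q* = 6.75, P* = 73.5.
With the tax, buyers' net willingness to pay falls by 14: (87 - 14) - 2Q = 60 + 2Q, so Q_t = 3.25. Buyers pay P_b = 80.5; sellers receive P_s = P_b - 14 = 66.5.
Producers lose the trapezoid between P_s and P* out to Q_t plus the triangle from Q_t to Q*: change in PS = 10.5625 - 45.5625 = -35.

-35.00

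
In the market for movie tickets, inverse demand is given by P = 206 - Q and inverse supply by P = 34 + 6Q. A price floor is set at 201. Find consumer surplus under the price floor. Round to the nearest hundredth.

Without the control, 206 - Q = 34 + 6Q so Q* = 24.5714 and P* = 181.4286.
At P = 201, buyers demand (206 - 201)/1 = 5 while sellers would supply more, so the quantity traded is 5 at price 201.
CS is the triangle under demand above 201: (1/2)(5)(206 - 201) = 12.5.

12.50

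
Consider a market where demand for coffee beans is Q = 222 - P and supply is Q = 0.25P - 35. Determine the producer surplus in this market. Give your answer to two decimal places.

Rewriting demand in inverse form: P = 222 - Q.
Rewriting supply in inverse form: P = 140 + 4Q.
Set 222 - Q = 140 + 4Q, which gives 82 = 5Q, so Q* = 16.4 and P* = 222 - (16.4) = 205.6.
PS is the area between P* and the supply curve from 0 to Q*: (1/2)(16.4)(65.6) = 537.92.

537.92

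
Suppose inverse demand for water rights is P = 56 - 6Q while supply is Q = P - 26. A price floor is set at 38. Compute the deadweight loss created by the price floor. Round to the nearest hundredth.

5.79

Rewriting supply in inverse form: P = 26 + Q.
Free-market equilibrium: 56 - 6Q = 26 + Q gives Q* = 4.2857, P* = 30.2857.
At the floor price 38, quantity demanded is (56 - 38)/6 = 3; demand is the short side, so Q = 3 trades at P = 38.
The lost-trades triangle has base Q* - 3 = 1.2857 and height equal to the gap between the curves at Q = 3, which is 38 - 29 = 9. DWL = (1/2)(1.2857)(9) = 5.7857.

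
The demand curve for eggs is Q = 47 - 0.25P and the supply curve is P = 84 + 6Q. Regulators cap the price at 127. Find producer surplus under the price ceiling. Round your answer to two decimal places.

154.08

Rewriting demand in inverse form: P = 188 - 4Q.
Without the control, 188 - 4Q = 84 + 6Q so Q* = 10.4 and P* = 146.4.
At the ceiling price 127, quantity supplied is (127 - 84)/6 = 7.1667; supply is the short side, so Q = 7.1667 trades at P = 127.
PS is the triangle above supply below 127: (1/2)(7.1667)(127 - 84) = 154.0833.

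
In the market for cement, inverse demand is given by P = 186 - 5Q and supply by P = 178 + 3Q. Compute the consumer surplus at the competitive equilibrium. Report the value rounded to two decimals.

2.50

Setting demand equal to supply, 8 = 8Q, so Q* = 1 and P* = 181.
The demand choke price is 186, so CS = (1/2)(Q*)(186 - P*) = (1/2)(1)(5) = 2.5.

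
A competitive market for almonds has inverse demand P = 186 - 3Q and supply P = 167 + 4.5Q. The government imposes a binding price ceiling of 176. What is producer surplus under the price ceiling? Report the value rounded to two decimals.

Without the control, 186 - 3Q = 167 + 4.5Q so Q* = 2.5333 and P* = 178.4.
At P = 176, sellers supply (176 - 167)/4.5 = 2 while buyers want more, so the quantity traded is 2 at price 176.
PS is the triangle above supply below 176: (1/2)(2)(176 - 167) = 9.

9.00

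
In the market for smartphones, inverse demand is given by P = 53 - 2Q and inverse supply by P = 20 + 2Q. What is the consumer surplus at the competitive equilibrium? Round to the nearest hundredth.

68.06

Setting demand equal to supply, 33 = 4Q, so Q* = 8.25 and P* = 36.5.
Consumer surplus is the triangle under demand above P*: (1/2)(8.25)(53 - 36.5) = (1/2)(8.25)(16.5) = 68.0625.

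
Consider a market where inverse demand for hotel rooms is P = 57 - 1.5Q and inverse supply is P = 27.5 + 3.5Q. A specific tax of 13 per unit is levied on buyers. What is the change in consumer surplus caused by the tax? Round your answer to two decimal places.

Without the tax, 57 - 1.5Q = 27.5 + 3.5Q so Q* = 5.9 and P* = 48.15.
A tax on buyers shifts demand down by 13: (57 - 13) - 1.5Q = 27.5 + 3.5Q, so Q_t = 3.3. Buyers pay P_b = 52.05; sellers receive P_s = P_b - 13 = 39.05.
Consumers lose the trapezoid between P* and P_b out to Q_t plus the triangle from Q_t to Q*: change in CS = 8.1675 - 26.1075 = -17.94.

-17.94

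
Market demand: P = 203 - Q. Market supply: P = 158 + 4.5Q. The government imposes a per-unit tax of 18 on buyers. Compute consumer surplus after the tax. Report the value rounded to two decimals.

12.05

Pre-tax equilibrium: 203 - Q = 158 + 4.5Q gives Q* = 8.1818, P* = 194.8182.
A tax on buyers shifts demand down by 18: (203 - 18) - Q = 158 + 4.5Q, so Q_t = 4.9091. Buyers pay P_b = 198.0909; sellers receive P_s = P_b - 18 = 180.0909.
CS = (1/2)(Q_t)(203 - P_b) = (1/2)(4.9091)(4.9091) = 12.0496.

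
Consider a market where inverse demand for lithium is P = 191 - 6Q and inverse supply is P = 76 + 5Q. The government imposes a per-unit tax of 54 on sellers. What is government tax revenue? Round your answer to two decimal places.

Pre-tax equilibrium: 191 - 6Q = 76 + 5Q gives Q* = 10.4545, P* = 128.2727.
With the tax, sellers need 54 more per unit: 191 - 6Q = 76 + 5Q + 54, so Q_t = 5.5455. Buyers pay P_b = 157.7273; sellers receive P_s = P_b - 54 = 103.7273.
Revenue is the tax times quantity traded: 54 x 5.5455 = 299.4545.

299.45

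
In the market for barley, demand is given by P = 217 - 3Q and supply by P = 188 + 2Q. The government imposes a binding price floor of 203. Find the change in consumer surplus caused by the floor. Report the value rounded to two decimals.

Without the control, 217 - 3Q = 188 + 2Q so Q* = 5.8 and P* = 199.6.
At P = 203, buyers demand (217 - 203)/3 = 4.6667 while sellers would supply more, so the quantity traded is 4.6667 at price 203.
CS goes from (1/2)(5.8)(17.4) = 50.46 to 32.6667 (computed as (217 - 203)(4.6667) - (1/2)(3)(4.6667)^2), a change of -17.7933.

-17.79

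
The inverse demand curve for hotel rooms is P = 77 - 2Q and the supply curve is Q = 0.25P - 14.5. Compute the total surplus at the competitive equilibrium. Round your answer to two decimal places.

30.08

Rewriting supply in inverse form: P = 58 + 4Q.
Equilibrium: 77 - 2Q = 58 + 4Q, so Q* = 3.1667 and P* = 70.6667.
CS = (1/2)(3.1667)(6.3333) = 10.0278 and PS = (1/2)(3.1667)(12.6667) = 20.0556, so total surplus = 30.0833.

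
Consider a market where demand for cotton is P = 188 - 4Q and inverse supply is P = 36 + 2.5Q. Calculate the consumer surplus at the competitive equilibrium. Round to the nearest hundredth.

Set 188 - 4Q = 36 + 2.5Q, which gives 152 = 6.5Q, so Q* = 23.3846 and P* = 188 - 4(23.3846) = 94.4615.
Consumer surplus is the triangle under demand above P*: (1/2)(23.3846)(188 - 94.4615) = (1/2)(23.3846)(93.5385) = 1093.6805.

1093.68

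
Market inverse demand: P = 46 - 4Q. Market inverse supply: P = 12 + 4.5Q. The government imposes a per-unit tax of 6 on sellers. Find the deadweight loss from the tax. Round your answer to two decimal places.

Without the tax, 46 - 4Q = 12 + 4.5Q so Q* = 4 and P* = 30.
A tax on sellers shifts supply up by 6: 46 - 4Q = 12 + 4.5Q + 6, so Q_t = 3.2941. Buyers pay P_b = 32.8235; sellers receive P_s = P_b - 6 = 26.8235.
Deadweight loss is the triangle between the curves from Q_t to Q*: (1/2)(4 - 3.2941)(6) = 2.1176.

2.12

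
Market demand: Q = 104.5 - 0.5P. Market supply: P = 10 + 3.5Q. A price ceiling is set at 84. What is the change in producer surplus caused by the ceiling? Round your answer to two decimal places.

Rewriting demand in inverse form: P = 209 - 2Q.
Without the control, 209 - 2Q = 10 + 3.5Q so Q* = 36.1818 and P* = 136.6364.
At the ceiling price 84, quantity supplied is (84 - 10)/3.5 = 21.1429; supply is the short side, so Q = 21.1429 trades at P = 84.
PS goes from (1/2)(36.1818)(126.6364) = 2290.9669 to 782.2857 (computed as (84 - 10)(21.1429) - (1/2)(3.5)(21.1429)^2), a change of -1508.6812.

-1508.68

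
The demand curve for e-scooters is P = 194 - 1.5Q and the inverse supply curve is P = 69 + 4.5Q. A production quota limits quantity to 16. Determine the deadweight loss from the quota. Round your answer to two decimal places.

70.08

Unrestricted equilibrium: Q* = (194 - 69)/(1.5 + 4.5) = 20.8333.
At Q = 16 the demand price is 194 - 1.5(16) = 170 and the supply price is 69 + 4.5(16) = 141.
Deadweight loss is the triangle between the curves from 16 to 20.8333: (1/2)(170 - 141)(20.8333 - 16) = 70.0833.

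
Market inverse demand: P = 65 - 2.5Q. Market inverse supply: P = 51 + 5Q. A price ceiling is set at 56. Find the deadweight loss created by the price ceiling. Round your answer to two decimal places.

2.82

Without the control, 65 - 2.5Q = 51 + 5Q so Q* = 1.8667 and P* = 60.3333.
At the ceiling price 56, quantity supplied is (56 - 51)/5 = 1; supply is the short side, so Q = 1 trades at P = 56.
The lost-trades triangle has base Q* - 1 = 0.8667 and height equal to the gap between the curves at Q = 1, which is 62.5 - 56 = 6.5. DWL = (1/2)(0.8667)(6.5) = 2.8167.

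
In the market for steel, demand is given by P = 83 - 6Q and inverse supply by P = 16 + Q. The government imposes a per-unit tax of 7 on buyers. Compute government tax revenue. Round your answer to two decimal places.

60.00

Pre-tax equilibrium: 83 - 6Q = 16 + Q gives Q* = 9.5714, P* = 25.5714.
A tax on buyers shifts demand down by 7: (83 - 7) - 6Q = 16 + Q, so Q_t = 8.5714. Buyers pay P_b = 31.5714; sellers receive P_s = P_b - 7 = 24.5714.
Tax revenue = t x Q_t = 7 x 8.5714 = 60.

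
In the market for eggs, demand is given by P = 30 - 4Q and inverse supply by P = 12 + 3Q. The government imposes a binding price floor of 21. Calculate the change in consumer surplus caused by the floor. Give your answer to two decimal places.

Without the control, 30 - 4Q = 12 + 3Q so Q* = 2.5714 and P* = 19.7143.
At the floor price 21, quantity demanded is (30 - 21)/4 = 2.25; demand is the short side, so Q = 2.25 trades at P = 21.
CS goes from (1/2)(2.5714)(10.2857) = 13.2245 to 10.125 (computed as (30 - 21)(2.25) - (1/2)(4)(2.25)^2), a change of -3.0995.

-3.10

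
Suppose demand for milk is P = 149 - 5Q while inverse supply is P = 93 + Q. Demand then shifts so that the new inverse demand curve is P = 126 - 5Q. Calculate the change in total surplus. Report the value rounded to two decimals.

Initial equilibrium: Q_0 = 9.3333, P_0 = 102.3333; CS_0 = (1/2)(9.3333)(46.6667) = 217.7778, PS_0 = (1/2)(9.3333)(9.3333) = 43.5556.
New equilibrium: 126 - 5Q = 93 + Q gives Q_1 = 5.5, P_1 = 98.5; CS_1 = 75.625, PS_1 = 15.125.
Change in total surplus = (75.625 + 15.125) - (217.7778 + 43.5556) = -170.5833.

-170.58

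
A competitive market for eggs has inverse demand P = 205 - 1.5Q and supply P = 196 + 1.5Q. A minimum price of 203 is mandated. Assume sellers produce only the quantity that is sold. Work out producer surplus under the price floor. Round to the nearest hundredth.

8.00

Without the control, 205 - 1.5Q = 196 + 1.5Q so Q* = 3 and P* = 200.5.
At P = 203, buyers demand (205 - 203)/1.5 = 1.3333 while sellers would supply more, so the quantity traded is 1.3333 at price 203.
The supply price at Q = 1.3333 is 198. PS is the trapezoid between 203 and supply over [0, 1.3333]: (1/2)[(203 - 196) + (203 - 198)](1.3333) = 8.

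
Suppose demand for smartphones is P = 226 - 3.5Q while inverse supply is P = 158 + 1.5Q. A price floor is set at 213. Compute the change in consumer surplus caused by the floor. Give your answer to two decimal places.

-299.54

Free-market equilibrium: 226 - 3.5Q = 158 + 1.5Q gives Q* = 13.6, P* = 178.4.
At P = 213, buyers demand (226 - 213)/3.5 = 3.7143 while sellers would supply more, so the quantity traded is 3.7143 at price 213.
CS goes from (1/2)(13.6)(47.6) = 323.68 to 24.1429 (computed as (226 - 213)(3.7143) - (1/2)(3.5)(3.7143)^2), a change of -299.5371.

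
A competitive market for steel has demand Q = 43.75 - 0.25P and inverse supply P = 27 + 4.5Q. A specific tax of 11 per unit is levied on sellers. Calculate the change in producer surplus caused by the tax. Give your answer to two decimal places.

-97.63

Rewriting demand in inverse form: P = 175 - 4Q.
Pre-tax equilibrium: 175 - 4Q = 27 + 4.5Q gives Q* = 17.4118, P* = 105.3529.
With the tax, sellers need 11 more per unit: 175 - 4Q = 27 + 4.5Q + 11, so Q_t = 16.1176. Buyers pay P_b = 110.5294; sellers receive P_s = P_b - 11 = 99.5294.
Producers lose the trapezoid between P_s and P* out to Q_t plus the triangle from Q_t to Q*: change in PS = 584.5017 - 682.1315 = -97.6298.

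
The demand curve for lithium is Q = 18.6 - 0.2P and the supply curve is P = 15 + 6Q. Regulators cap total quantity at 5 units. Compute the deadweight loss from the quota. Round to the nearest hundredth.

24.05

Rewriting demand in inverse form: P = 93 - 5Q.
Unrestricted equilibrium: Q* = (93 - 15)/(5 + 6) = 7.0909.
At Q = 5 the demand price is 93 - 5(5) = 68 and the supply price is 15 + 6(5) = 45.
Deadweight loss is the triangle between the curves from 5 to 7.0909: (1/2)(68 - 45)(7.0909 - 5) = 24.0455.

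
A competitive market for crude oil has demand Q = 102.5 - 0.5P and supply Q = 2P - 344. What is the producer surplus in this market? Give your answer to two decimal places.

43.56

Rewriting demand in inverse form: P = 205 - 2Q.
Rewriting supply in inverse form: P = 172 + 0.5Q.
Set 205 - 2Q = 172 + 0.5Q, which gives 33 = 2.5Q, so Q* = 13.2 and P* = 205 - 2(13.2) = 178.6.
The supply curve's price intercept is 172, so PS = (1/2)(Q*)(P* - 172) = (1/2)(13.2)(6.6) = 43.56.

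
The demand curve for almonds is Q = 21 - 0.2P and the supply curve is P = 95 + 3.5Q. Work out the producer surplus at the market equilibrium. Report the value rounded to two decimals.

2.42

Rewriting demand in inverse form: P = 105 - 5Q.
Setting demand equal to supply, 10 = 8.5Q, so Q* = 1.1765 and P* = 99.1176.
PS is the area between P* and the supply curve from 0 to Q*: (1/2)(1.1765)(4.1176) = 2.4221.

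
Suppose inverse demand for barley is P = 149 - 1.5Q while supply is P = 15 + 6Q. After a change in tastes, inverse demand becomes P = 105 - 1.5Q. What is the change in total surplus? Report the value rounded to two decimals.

Initial equilibrium: Q_0 = 17.8667, P_0 = 122.2; CS_0 = (1/2)(17.8667)(26.8) = 239.4133, PS_0 = (1/2)(17.8667)(107.2) = 957.6533.
New equilibrium: 105 - 1.5Q = 15 + 6Q gives Q_1 = 12, P_1 = 87; CS_1 = 108, PS_1 = 432.
Change in total surplus = (108 + 432) - (239.4133 + 957.6533) = -657.0667.

-657.07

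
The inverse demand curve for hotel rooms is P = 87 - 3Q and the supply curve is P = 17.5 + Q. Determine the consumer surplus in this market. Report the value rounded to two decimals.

Set 87 - 3Q = 17.5 + Q, which gives 69.5 = 4Q, so Q* = 17.375 and P* = 87 - 3(17.375) = 34.875.
The demand choke price is 87, so CS = (1/2)(Q*)(87 - P*) = (1/2)(17.375)(52.125) = 452.8359.

452.84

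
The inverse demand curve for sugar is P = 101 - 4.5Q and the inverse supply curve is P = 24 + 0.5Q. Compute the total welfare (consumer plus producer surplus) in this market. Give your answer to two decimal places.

592.90

Setting demand equal to supply, 77 = 5Q, so Q* = 15.4 and P* = 31.7.
Total surplus is the full triangle between the curves from 0 to Q*: (1/2)(15.4)(101 - 24) = 592.9.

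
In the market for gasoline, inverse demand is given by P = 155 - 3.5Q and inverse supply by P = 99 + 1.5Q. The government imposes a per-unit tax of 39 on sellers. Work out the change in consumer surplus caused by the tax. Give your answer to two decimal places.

-199.29

Without the tax, 155 - 3.5Q = 99 + 1.5Q so Q* = 11.2 and P* = 115.8.
With the tax, sellers need 39 more per unit: 155 - 3.5Q = 99 + 1.5Q + 39, so Q_t = 3.4. Buyers pay P_b = 143.1; sellers receive P_s = P_b - 39 = 104.1.
Consumers lose the trapezoid between P* and P_b out to Q_t plus the triangle from Q_t to Q*: change in CS = 20.23 - 219.52 = -199.29.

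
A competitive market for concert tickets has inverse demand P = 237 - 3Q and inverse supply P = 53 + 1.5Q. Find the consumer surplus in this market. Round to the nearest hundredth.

2507.85

Setting demand equal to supply, 184 = 4.5Q, so Q* = 40.8889 and P* = 114.3333.
The demand choke price is 237, so CS = (1/2)(Q*)(237 - P*) = (1/2)(40.8889)(122.6667) = 2507.8519.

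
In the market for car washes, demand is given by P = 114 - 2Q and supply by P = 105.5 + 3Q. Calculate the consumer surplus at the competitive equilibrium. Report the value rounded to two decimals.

2.89

Set 114 - 2Q = 105.5 + 3Q, which gives 8.5 = 5Q, so Q* = 1.7 and P* = 114 - 2(1.7) = 110.6.
Consumer surplus is the triangle under demand above P*: (1/2)(1.7)(114 - 110.6) = (1/2)(1.7)(3.4) = 2.89.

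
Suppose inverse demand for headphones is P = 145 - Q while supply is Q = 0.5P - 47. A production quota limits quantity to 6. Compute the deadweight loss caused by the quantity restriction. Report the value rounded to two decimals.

Rewriting supply in inverse form: P = 94 + 2Q.
Without the quota, 145 - Q = 94 + 2Q gives Q* = 17.
At Q = 6 the demand price is 145 - (6) = 139 and the supply price is 94 + 2(6) = 106.
Deadweight loss is the triangle between the curves from 6 to 17: (1/2)(139 - 106)(17 - 6) = 181.5.

181.50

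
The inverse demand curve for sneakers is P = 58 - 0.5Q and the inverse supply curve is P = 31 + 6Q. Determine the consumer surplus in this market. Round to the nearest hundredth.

4.31

Set 58 - 0.5Q = 31 + 6Q, which gives 27 = 6.5Q, so Q* = 4.1538 and P* = 58 - 0.5(4.1538) = 55.9231.
The demand choke price is 58, so CS = (1/2)(Q*)(58 - P*) = (1/2)(4.1538)(2.0769) = 4.3136.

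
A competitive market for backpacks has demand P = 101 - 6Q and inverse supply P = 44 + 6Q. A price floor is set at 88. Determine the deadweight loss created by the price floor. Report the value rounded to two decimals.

Free-market equilibrium: 101 - 6Q = 44 + 6Q gives Q* = 4.75, P* = 72.5.
At P = 88, buyers demand (101 - 88)/6 = 2.1667 while sellers would supply more, so the quantity traded is 2.1667 at price 88.
The lost-trades triangle has base Q* - 2.1667 = 2.5833 and height equal to the gap between the curves at Q = 2.1667, which is 88 - 57 = 31. DWL = (1/2)(2.5833)(31) = 40.0417.

40.04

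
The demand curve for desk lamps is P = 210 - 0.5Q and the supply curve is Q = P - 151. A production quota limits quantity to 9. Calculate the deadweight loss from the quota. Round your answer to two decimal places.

Rewriting supply in inverse form: P = 151 + Q.
Unrestricted equilibrium: Q* = (210 - 151)/(0.5 + 1) = 39.3333.
At Q = 9 the demand price is 210 - 0.5(9) = 205.5 and the supply price is 151 + (9) = 160.
Deadweight loss is the triangle between the curves from 9 to 39.3333: (1/2)(205.5 - 160)(39.3333 - 9) = 690.0833.

690.08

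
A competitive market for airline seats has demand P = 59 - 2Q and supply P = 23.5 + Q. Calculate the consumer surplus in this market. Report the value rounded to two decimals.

Equilibrium: 59 - 2Q = 23.5 + Q, so Q* = 11.8333 and P* = 35.3333.
The demand choke price is 59, so CS = (1/2)(Q*)(59 - P*) = (1/2)(11.8333)(23.6667) = 140.0278.

140.03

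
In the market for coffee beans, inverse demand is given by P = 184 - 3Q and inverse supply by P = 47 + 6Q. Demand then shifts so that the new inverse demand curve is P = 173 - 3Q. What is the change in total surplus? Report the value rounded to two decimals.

Initial equilibrium: Q_0 = 15.2222, P_0 = 138.3333; CS_0 = (1/2)(15.2222)(45.6667) = 347.5741, PS_0 = (1/2)(15.2222)(91.3333) = 695.1481.
New equilibrium: 173 - 3Q = 47 + 6Q gives Q_1 = 14, P_1 = 131; CS_1 = 294, PS_1 = 588.
Change in total surplus = (294 + 588) - (347.5741 + 695.1481) = -160.7222.

-160.72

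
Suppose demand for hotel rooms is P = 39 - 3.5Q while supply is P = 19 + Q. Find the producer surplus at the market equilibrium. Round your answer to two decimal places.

Equilibrium: 39 - 3.5Q = 19 + Q, so Q* = 4.4444 and P* = 23.4444.
Producer surplus is the triangle above supply below P*: (1/2)(4.4444)(23.4444 - 19) = (1/2)(4.4444)(4.4444) = 9.8765.

9.88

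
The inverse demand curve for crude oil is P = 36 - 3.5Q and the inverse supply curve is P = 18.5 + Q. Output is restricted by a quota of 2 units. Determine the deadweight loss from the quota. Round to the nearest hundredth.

8.03

Unrestricted equilibrium: Q* = (36 - 18.5)/(3.5 + 1) = 3.8889.
At Q = 2 the demand price is 36 - 3.5(2) = 29 and the supply price is 18.5 + (2) = 20.5.
DWL = (1/2)(gap between curves at 2) x (Q* - 2) = (1/2)(8.5)(1.8889) = 8.0278.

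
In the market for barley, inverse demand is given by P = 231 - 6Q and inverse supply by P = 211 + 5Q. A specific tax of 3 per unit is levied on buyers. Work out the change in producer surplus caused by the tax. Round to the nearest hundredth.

Without the tax, 231 - 6Q = 211 + 5Q so Q* = 1.8182 and P* = 220.0909.
With the tax, buyers' net willingness to pay falls by 3: (231 - 3) - 6Q = 211 + 5Q, so Q_t = 1.5455. Buyers pay P_b = 221.7273; sellers receive P_s = P_b - 3 = 218.7273.
Producers lose the trapezoid between P_s and P* out to Q_t plus the triangle from Q_t to Q*: change in PS = 5.9711 - 8.2645 = -2.2934.

-2.29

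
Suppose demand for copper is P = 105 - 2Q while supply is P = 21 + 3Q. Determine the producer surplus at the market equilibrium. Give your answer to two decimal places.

Set 105 - 2Q = 21 + 3Q, which gives 84 = 5Q, so Q* = 16.8 and P* = 105 - 2(16.8) = 71.4.
The supply curve's price intercept is 21, so PS = (1/2)(Q*)(P* - 21) = (1/2)(16.8)(50.4) = 423.36.

423.36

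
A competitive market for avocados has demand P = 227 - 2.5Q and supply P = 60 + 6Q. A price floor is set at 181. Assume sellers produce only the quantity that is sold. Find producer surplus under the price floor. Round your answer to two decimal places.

1210.72

Free-market equilibrium: 227 - 2.5Q = 60 + 6Q gives Q* = 19.6471, P* = 177.8824.
At P = 181, buyers demand (227 - 181)/2.5 = 18.4 while sellers would supply more, so the quantity traded is 18.4 at price 181.
The supply price at Q = 18.4 is 170.4. PS is the trapezoid between 181 and supply over [0, 18.4]: (1/2)[(181 - 60) + (181 - 170.4)](18.4) = 1210.72.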